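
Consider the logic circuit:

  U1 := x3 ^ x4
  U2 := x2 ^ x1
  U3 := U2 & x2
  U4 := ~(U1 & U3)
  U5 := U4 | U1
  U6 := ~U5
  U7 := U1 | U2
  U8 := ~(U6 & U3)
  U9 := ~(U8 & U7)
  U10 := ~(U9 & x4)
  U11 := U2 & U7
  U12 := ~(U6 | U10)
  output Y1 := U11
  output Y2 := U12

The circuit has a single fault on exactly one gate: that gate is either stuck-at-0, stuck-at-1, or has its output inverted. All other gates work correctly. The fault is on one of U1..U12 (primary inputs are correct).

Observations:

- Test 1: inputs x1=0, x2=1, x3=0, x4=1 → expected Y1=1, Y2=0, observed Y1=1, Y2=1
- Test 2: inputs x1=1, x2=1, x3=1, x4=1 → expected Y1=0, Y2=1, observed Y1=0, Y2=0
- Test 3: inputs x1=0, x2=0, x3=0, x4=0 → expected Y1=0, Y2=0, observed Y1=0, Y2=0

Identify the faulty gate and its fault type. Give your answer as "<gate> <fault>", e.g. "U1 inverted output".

U9 inverted output

Fault-free values for test 1 (x1=0, x2=1, x3=0, x4=1): U1=1, U2=1, U3=1, U4=0, U5=1, U6=0, U7=1, U8=1, U9=0, U10=1, U11=1, U12=0, giving Y1=1, Y2=0. Observed Y1=1, Y2=1.
Test 1: faults giving observed Y1=1, Y2=1 are {U8 stuck-at-0, U8 inverted output, U9 stuck-at-1, U9 inverted output, U10 stuck-at-0, U10 inverted output, U12 stuck-at-1, U12 inverted output}.
Test 2 (x1=1, x2=1, x3=1, x4=1): fault-free U1=0, U2=0, U3=0, U4=1, U5=1, U6=0, U7=0, U8=1, U9=1, U10=0, U11=0, U12=1 → Y1=0, Y2=1; observed Y1=0, Y2=0. Eliminates U8 stuck-at-0, U8 inverted output, U9 stuck-at-1, U10 stuck-at-0, U12 stuck-at-1.
Test 3 (x1=0, x2=0, x3=0, x4=0): fault-free U1=0, U2=0, U3=0, U4=1, U5=1, U6=0, U7=0, U8=1, U9=1, U10=1, U11=0, U12=0 → Y1=0, Y2=0; observed Y1=0, Y2=0. Eliminates U10 inverted output, U12 inverted output.
Only U9 inverted output is consistent with every test.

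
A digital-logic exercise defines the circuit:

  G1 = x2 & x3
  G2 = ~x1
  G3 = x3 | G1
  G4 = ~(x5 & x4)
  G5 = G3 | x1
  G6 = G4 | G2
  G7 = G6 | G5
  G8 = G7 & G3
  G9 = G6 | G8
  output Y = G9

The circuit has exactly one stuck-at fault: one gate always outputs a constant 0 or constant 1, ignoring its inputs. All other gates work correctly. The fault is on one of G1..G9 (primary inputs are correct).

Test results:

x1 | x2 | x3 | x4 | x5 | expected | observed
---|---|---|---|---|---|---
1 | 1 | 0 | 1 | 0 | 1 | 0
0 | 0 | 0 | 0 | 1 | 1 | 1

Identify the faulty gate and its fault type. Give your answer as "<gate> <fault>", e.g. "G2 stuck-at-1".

Fault-free values for test 1 (x1=1, x2=1, x3=0, x4=1, x5=0): G1=0, G2=0, G3=0, G4=1, G5=1, G6=1, G7=1, G8=0, G9=1, giving Y=1. Observed 0.
Test 1: faults giving observed 0 are {G4 stuck-at-0, G6 stuck-at-0, G9 stuck-at-0}.
Test 2 (x1=0, x2=0, x3=0, x4=0, x5=1): fault-free G1=0, G2=1, G3=0, G4=1, G5=0, G6=1, G7=1, G8=0, G9=1 → 1; observed 1. Eliminates G6 stuck-at-0, G9 stuck-at-0.
Only G4 stuck-at-0 is consistent with every test.

G4 stuck-at-0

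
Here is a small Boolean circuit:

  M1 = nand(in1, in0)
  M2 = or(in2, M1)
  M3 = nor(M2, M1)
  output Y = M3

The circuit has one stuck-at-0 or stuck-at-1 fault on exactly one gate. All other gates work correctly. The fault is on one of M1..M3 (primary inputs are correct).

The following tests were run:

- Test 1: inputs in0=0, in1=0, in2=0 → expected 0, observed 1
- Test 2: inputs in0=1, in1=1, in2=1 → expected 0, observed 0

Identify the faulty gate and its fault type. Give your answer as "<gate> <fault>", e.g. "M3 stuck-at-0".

M1 stuck-at-0

Fault-free values for test 1 (in0=0, in1=0, in2=0): M1=1, M2=1, M3=0, giving Y=0. Observed 1.
Test 1: faults giving observed 1 are {M1 stuck-at-0, M3 stuck-at-1}.
Test 2 (in0=1, in1=1, in2=1): fault-free M1=0, M2=1, M3=0 → 0; observed 0. Eliminates M3 stuck-at-1.
Only M1 stuck-at-0 is consistent with every test.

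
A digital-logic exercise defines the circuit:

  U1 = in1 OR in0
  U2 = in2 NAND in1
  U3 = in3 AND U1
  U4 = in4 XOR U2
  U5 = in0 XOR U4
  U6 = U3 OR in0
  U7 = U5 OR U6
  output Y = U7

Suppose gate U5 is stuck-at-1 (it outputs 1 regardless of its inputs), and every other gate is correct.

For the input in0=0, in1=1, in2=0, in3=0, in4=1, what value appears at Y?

1

Propagate with U5 forced: U1=1, U2=1, U3=0, U4=0, U5=1 [stuck-at-1], U6=0, U7=1.
So Y = 1. (Without the fault it would be 0.)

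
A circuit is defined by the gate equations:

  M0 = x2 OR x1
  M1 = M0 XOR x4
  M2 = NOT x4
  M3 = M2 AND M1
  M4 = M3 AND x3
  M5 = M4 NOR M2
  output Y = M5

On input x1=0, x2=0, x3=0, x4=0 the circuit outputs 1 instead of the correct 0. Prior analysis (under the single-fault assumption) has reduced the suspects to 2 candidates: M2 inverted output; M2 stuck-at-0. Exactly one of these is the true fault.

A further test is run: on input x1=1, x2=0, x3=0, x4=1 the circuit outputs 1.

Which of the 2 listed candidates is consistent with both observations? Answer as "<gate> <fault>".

Evaluate each candidate on input x1=1, x2=0, x3=0, x4=1:
  M2 inverted output: M0=1, M1=0, M2=1 [inverted output], M3=0, M4=0, M5=0 → 0 — eliminated
  M2 stuck-at-0: M0=1, M1=0, M2=0 [stuck-at-0], M3=0, M4=0, M5=1 → 1 — matches
Only M2 stuck-at-0 reproduces the observed 1.

M2 stuck-at-0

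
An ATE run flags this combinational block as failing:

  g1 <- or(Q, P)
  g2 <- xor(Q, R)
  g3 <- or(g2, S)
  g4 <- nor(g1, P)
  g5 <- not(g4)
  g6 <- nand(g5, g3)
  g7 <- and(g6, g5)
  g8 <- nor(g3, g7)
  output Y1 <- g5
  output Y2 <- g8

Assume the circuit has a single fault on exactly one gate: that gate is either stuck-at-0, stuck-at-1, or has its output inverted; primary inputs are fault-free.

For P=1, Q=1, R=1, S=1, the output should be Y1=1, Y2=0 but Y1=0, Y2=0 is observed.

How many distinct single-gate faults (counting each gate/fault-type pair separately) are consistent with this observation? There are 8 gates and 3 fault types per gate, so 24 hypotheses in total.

4

Fault-free: g1=1, g2=0, g3=1, g4=0, g5=1, g6=0, g7=0, g8=0 → Y1=1, Y2=0. Observed Y1=0, Y2=0.
  g1: none of the 3 fault types match ✗
  g2: none of the 3 fault types match ✗
  g3: none of the 3 fault types match ✗
  g4: stuck-at-1, inverted output ✓; others ✗
  g5: stuck-at-0, inverted output ✓; others ✗
  g6: none of the 3 fault types match ✗
  g7: none of the 3 fault types match ✗
  g8: none of the 3 fault types match ✗
Consistent faults: {g4 stuck-at-1, g4 inverted output, g5 stuck-at-0, g5 inverted output} — 4 in all.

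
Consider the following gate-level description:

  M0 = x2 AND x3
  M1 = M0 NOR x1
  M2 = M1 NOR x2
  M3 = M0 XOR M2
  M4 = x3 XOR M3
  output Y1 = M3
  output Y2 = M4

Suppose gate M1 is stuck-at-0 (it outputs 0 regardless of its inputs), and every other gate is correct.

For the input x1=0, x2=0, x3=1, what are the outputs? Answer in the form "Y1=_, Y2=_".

Propagate with M1 forced: M0=0, M1=0 [stuck-at-0], M2=1, M3=1, M4=0.
So the outputs are Y1=1, Y2=0. (Without the fault they would be Y1=0, Y2=1.)

Y1=1, Y2=0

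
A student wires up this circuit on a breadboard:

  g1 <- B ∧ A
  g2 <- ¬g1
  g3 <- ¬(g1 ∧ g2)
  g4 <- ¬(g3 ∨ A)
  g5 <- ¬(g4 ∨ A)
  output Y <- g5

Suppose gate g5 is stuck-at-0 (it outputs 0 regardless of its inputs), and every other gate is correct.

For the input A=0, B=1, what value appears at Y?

Propagate with g5 forced: g1=0, g2=1, g3=1, g4=0, g5=0 [stuck-at-0].
So Y = 0. (Without the fault it would be 1.)

0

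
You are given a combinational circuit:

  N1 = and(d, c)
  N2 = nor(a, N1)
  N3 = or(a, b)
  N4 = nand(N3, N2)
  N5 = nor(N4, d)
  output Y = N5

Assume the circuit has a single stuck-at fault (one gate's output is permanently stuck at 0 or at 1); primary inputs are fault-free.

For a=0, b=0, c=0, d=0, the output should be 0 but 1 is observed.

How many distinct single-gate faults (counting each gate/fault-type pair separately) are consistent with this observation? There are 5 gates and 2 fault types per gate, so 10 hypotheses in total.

Fault-free: N1=0, N2=1, N3=0, N4=1, N5=0 → 0. Observed 1.
  N1 stuck-at-0: output 0 ✗
  N1 stuck-at-1: output 0 ✗
  N2 stuck-at-0: output 0 ✗
  N2 stuck-at-1: output 0 ✗
  N3 stuck-at-0: output 0 ✗
  N3 stuck-at-1: output 1 ✓
  N4 stuck-at-0: output 1 ✓
  N4 stuck-at-1: output 0 ✗
  N5 stuck-at-0: output 0 ✗
  N5 stuck-at-1: output 1 ✓
Consistent faults: {N3 stuck-at-1, N4 stuck-at-0, N5 stuck-at-1} — 3 in all.

3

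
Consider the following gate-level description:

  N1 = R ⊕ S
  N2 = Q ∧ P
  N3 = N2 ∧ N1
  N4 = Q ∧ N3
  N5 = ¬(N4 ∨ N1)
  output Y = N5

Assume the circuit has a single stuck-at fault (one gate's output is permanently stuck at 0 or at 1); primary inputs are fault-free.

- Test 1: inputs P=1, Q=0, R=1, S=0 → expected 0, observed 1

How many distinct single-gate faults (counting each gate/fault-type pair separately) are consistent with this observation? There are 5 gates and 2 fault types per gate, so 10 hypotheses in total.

2

Fault-free: N1=1, N2=0, N3=0, N4=0, N5=0 → 0. Observed 1.
  N1 stuck-at-0: output 1 ✓
  N1 stuck-at-1: output 0 ✗
  N2 stuck-at-0: output 0 ✗
  N2 stuck-at-1: output 0 ✗
  N3 stuck-at-0: output 0 ✗
  N3 stuck-at-1: output 0 ✗
  N4 stuck-at-0: output 0 ✗
  N4 stuck-at-1: output 0 ✗
  N5 stuck-at-0: output 0 ✗
  N5 stuck-at-1: output 1 ✓
Consistent faults: {N1 stuck-at-0, N5 stuck-at-1} — 2 in all.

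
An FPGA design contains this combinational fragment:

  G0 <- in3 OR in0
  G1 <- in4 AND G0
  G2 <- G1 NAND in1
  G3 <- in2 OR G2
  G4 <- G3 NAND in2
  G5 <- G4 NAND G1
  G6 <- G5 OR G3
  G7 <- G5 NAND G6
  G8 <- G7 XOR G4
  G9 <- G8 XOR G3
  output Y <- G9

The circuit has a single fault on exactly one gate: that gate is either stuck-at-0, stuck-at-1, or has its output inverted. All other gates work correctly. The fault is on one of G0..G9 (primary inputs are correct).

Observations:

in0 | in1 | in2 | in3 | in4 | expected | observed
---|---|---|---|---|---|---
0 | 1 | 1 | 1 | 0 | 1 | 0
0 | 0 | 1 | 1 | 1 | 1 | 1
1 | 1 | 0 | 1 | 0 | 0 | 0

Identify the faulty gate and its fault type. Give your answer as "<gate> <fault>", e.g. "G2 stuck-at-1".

Fault-free values for test 1 (in0=0, in1=1, in2=1, in3=1, in4=0): G0=1, G1=0, G2=1, G3=1, G4=0, G5=1, G6=1, G7=0, G8=0, G9=1, giving Y=1. Observed 0.
Test 1: faults giving observed 0 are {G4 stuck-at-1, G4 inverted output, G5 stuck-at-0, G5 inverted output, G6 stuck-at-0, G6 inverted output, G7 stuck-at-1, G7 inverted output, G8 stuck-at-1, G8 inverted output, G9 stuck-at-0, G9 inverted output}.
Test 2 (in0=0, in1=0, in2=1, in3=1, in4=1): fault-free G0=1, G1=1, G2=1, G3=1, G4=0, G5=1, G6=1, G7=0, G8=0, G9=1 → 1; observed 1. Eliminates G5 stuck-at-0, G5 inverted output, G6 stuck-at-0, G6 inverted output, G7 stuck-at-1, G7 inverted output, G8 stuck-at-1, G8 inverted output, G9 stuck-at-0, G9 inverted output.
Test 3 (in0=1, in1=1, in2=0, in3=1, in4=0): fault-free G0=1, G1=0, G2=1, G3=1, G4=1, G5=1, G6=1, G7=0, G8=1, G9=0 → 0; observed 0. Eliminates G4 inverted output.
Only G4 stuck-at-1 is consistent with every test.

G4 stuck-at-1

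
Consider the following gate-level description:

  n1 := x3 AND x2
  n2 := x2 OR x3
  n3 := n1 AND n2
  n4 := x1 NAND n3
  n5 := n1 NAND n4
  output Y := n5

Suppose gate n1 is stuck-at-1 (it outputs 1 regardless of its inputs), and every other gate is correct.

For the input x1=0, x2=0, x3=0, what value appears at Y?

Propagate with n1 forced: n1=1 [stuck-at-1], n2=0, n3=0, n4=1, n5=0.
So Y = 0. (Without the fault it would be 1.)

0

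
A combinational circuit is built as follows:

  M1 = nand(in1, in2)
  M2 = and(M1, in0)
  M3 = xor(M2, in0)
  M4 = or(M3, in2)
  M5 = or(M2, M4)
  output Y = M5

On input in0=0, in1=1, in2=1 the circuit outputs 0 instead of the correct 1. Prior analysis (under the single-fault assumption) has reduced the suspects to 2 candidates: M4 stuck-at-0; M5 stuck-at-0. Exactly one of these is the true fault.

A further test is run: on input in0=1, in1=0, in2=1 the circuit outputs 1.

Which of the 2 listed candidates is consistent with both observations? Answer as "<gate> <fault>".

Evaluate each candidate on input in0=1, in1=0, in2=1:
  M4 stuck-at-0: M1=1, M2=1, M3=0, M4=0 [stuck-at-0], M5=1 → 1 — matches
  M5 stuck-at-0: M1=1, M2=1, M3=0, M4=1, M5=0 [stuck-at-0] → 0 — eliminated
Only M4 stuck-at-0 reproduces the observed 1.

M4 stuck-at-0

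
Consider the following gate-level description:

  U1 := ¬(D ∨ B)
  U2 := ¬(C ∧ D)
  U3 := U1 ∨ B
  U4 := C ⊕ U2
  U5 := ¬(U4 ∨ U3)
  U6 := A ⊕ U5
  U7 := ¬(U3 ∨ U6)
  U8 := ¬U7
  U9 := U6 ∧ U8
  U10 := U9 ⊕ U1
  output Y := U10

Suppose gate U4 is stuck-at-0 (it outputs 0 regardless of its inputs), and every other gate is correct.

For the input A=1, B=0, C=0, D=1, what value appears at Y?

0

Propagate with U4 forced: U1=0, U2=1, U3=0, U4=0 [stuck-at-0], U5=1, U6=0, U7=1, U8=0, U9=0, U10=0.
So Y = 0. (Without the fault it would be 1.)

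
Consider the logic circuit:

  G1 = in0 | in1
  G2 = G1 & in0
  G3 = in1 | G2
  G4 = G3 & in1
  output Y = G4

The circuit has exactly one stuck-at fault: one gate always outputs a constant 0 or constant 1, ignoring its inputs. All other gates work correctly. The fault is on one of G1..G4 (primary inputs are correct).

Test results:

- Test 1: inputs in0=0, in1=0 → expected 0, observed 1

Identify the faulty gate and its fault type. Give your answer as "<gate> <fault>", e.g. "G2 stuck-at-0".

Fault-free values for test 1 (in0=0, in1=0): G1=0, G2=0, G3=0, G4=0, giving Y=0. Observed 1.
Test 1: faults giving observed 1 are {G4 stuck-at-1}.
Only G4 stuck-at-1 is consistent with every test.

G4 stuck-at-1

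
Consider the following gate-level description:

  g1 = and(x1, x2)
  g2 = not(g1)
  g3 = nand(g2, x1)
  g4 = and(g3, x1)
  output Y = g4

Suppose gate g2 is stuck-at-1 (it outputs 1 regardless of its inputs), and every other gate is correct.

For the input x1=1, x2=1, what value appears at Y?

Propagate with g2 forced: g1=1, g2=1 [stuck-at-1], g3=0, g4=0.
So Y = 0. (Without the fault it would be 1.)

0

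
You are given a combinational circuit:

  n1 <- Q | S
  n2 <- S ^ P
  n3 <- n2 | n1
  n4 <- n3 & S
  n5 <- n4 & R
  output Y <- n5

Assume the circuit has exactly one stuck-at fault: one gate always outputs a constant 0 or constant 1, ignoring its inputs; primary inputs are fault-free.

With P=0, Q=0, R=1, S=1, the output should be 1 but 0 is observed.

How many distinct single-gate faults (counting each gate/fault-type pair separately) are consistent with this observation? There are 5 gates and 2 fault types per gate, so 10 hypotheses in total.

Fault-free: n1=1, n2=1, n3=1, n4=1, n5=1 → 1. Observed 0.
  n1 stuck-at-0: output 1 ✗
  n1 stuck-at-1: output 1 ✗
  n2 stuck-at-0: output 1 ✗
  n2 stuck-at-1: output 1 ✗
  n3 stuck-at-0: output 0 ✓
  n3 stuck-at-1: output 1 ✗
  n4 stuck-at-0: output 0 ✓
  n4 stuck-at-1: output 1 ✗
  n5 stuck-at-0: output 0 ✓
  n5 stuck-at-1: output 1 ✗
Consistent faults: {n3 stuck-at-0, n4 stuck-at-0, n5 stuck-at-0} — 3 in all.

3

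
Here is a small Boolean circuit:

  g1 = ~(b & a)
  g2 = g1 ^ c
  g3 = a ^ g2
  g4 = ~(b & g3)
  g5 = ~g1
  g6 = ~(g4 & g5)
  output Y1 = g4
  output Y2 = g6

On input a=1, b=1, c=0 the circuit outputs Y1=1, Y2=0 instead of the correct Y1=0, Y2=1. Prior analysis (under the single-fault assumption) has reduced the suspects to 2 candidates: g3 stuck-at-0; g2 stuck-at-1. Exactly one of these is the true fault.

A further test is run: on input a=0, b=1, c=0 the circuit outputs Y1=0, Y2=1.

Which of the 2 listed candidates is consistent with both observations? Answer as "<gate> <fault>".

g2 stuck-at-1

Evaluate each candidate on input a=0, b=1, c=0:
  g3 stuck-at-0: g1=1, g2=1, g3=0 [stuck-at-0], g4=1, g5=0, g6=1 → Y1=1, Y2=1 — eliminated
  g2 stuck-at-1: g1=1, g2=1 [stuck-at-1], g3=1, g4=0, g5=0, g6=1 → Y1=0, Y2=1 — matches
Only g2 stuck-at-1 reproduces the observed Y1=0, Y2=1.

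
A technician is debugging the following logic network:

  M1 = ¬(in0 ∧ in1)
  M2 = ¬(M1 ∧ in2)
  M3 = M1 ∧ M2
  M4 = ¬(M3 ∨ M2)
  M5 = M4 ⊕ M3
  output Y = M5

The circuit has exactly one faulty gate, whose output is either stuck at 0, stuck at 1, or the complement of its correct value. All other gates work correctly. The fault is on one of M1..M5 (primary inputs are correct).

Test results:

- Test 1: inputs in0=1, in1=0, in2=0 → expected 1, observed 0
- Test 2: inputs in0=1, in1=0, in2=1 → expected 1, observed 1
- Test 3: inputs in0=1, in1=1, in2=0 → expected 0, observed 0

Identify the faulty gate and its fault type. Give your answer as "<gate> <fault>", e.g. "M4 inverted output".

Fault-free values for test 1 (in0=1, in1=0, in2=0): M1=1, M2=1, M3=1, M4=0, M5=1, giving Y=1. Observed 0.
Test 1: faults giving observed 0 are {M1 stuck-at-0, M1 inverted output, M3 stuck-at-0, M3 inverted output, M4 stuck-at-1, M4 inverted output, M5 stuck-at-0, M5 inverted output}.
Test 2 (in0=1, in1=0, in2=1): fault-free M1=1, M2=0, M3=0, M4=1, M5=1 → 1; observed 1. Eliminates M1 stuck-at-0, M1 inverted output, M4 inverted output, M5 stuck-at-0, M5 inverted output.
Test 3 (in0=1, in1=1, in2=0): fault-free M1=0, M2=1, M3=0, M4=0, M5=0 → 0; observed 0. Eliminates M3 inverted output, M4 stuck-at-1.
Only M3 stuck-at-0 is consistent with every test.

M3 stuck-at-0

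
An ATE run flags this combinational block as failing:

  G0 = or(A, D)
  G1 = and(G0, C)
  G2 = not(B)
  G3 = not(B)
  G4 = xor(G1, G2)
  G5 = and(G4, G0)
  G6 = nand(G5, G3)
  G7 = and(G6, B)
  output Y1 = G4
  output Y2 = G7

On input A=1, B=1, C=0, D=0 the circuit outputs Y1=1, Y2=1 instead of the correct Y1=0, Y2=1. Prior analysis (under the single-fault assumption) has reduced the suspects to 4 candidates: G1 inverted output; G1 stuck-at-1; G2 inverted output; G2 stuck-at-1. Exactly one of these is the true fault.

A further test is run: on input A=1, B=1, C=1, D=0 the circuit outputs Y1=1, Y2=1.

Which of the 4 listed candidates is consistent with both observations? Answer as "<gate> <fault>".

Evaluate each candidate on input A=1, B=1, C=1, D=0:
  G1 inverted output: G0=1, G1=0 [inverted output], G2=0, G3=0, G4=0, G5=0, G6=1, G7=1 → Y1=0, Y2=1 — eliminated
  G1 stuck-at-1: G0=1, G1=1 [stuck-at-1], G2=0, G3=0, G4=1, G5=1, G6=1, G7=1 → Y1=1, Y2=1 — matches
  G2 inverted output: G0=1, G1=1, G2=1 [inverted output], G3=0, G4=0, G5=0, G6=1, G7=1 → Y1=0, Y2=1 — eliminated
  G2 stuck-at-1: G0=1, G1=1, G2=1 [stuck-at-1], G3=0, G4=0, G5=0, G6=1, G7=1 → Y1=0, Y2=1 — eliminated
Only G1 stuck-at-1 reproduces the observed Y1=1, Y2=1.

G1 stuck-at-1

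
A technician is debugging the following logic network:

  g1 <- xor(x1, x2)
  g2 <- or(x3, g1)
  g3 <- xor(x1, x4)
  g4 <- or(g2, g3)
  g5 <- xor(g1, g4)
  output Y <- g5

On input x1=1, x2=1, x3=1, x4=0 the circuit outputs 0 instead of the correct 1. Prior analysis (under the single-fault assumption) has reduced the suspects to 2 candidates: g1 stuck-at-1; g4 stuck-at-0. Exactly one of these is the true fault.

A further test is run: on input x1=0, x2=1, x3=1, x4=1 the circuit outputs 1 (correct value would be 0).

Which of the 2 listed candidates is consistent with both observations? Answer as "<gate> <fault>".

Evaluate each candidate on input x1=0, x2=1, x3=1, x4=1:
  g1 stuck-at-1: g1=1 [stuck-at-1], g2=1, g3=1, g4=1, g5=0 → 0 — eliminated
  g4 stuck-at-0: g1=1, g2=1, g3=1, g4=0 [stuck-at-0], g5=1 → 1 — matches
Only g4 stuck-at-0 reproduces the observed 1.

g4 stuck-at-0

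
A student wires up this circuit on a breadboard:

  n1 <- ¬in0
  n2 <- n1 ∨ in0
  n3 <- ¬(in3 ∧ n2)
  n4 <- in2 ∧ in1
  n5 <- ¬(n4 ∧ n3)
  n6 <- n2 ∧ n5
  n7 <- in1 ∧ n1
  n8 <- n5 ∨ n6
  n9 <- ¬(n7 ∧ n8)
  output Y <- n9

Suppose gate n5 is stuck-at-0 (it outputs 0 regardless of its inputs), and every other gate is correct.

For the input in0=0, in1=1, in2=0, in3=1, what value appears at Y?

1

Propagate with n5 forced: n1=1, n2=1, n3=0, n4=0, n5=0 [stuck-at-0], n6=0, n7=1, n8=0, n9=1.
So Y = 1. (Without the fault it would be 0.)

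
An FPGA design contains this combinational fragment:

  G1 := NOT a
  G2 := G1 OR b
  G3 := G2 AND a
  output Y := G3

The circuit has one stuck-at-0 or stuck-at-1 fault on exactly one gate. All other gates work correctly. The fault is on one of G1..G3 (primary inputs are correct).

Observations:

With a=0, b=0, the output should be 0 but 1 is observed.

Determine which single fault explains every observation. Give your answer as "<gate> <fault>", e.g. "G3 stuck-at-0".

Fault-free values for test 1 (a=0, b=0): G1=1, G2=1, G3=0, giving Y=0. Observed 1.
Test 1: faults giving observed 1 are {G3 stuck-at-1}.
Only G3 stuck-at-1 is consistent with every test.

G3 stuck-at-1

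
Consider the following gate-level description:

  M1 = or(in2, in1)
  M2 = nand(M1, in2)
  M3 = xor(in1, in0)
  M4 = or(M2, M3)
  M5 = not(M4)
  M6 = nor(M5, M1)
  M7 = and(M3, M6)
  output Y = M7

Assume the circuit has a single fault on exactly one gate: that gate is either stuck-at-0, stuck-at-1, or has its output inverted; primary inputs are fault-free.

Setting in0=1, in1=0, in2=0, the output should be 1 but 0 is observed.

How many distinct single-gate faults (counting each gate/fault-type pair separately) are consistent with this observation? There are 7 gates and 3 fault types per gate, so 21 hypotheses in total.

Fault-free: M1=0, M2=1, M3=1, M4=1, M5=0, M6=1, M7=1 → 1. Observed 0.
  M1: stuck-at-1, inverted output ✓; others ✗
  M2: none of the 3 fault types match ✗
  M3: stuck-at-0, inverted output ✓; others ✗
  M4: stuck-at-0, inverted output ✓; others ✗
  M5: stuck-at-1, inverted output ✓; others ✗
  M6: stuck-at-0, inverted output ✓; others ✗
  M7: stuck-at-0, inverted output ✓; others ✗
Consistent faults: {M1 stuck-at-1, M1 inverted output, M3 stuck-at-0, M3 inverted output, M4 stuck-at-0, M4 inverted output, M5 stuck-at-1, M5 inverted output, M6 stuck-at-0, M6 inverted output, M7 stuck-at-0, M7 inverted output} — 12 in all.

12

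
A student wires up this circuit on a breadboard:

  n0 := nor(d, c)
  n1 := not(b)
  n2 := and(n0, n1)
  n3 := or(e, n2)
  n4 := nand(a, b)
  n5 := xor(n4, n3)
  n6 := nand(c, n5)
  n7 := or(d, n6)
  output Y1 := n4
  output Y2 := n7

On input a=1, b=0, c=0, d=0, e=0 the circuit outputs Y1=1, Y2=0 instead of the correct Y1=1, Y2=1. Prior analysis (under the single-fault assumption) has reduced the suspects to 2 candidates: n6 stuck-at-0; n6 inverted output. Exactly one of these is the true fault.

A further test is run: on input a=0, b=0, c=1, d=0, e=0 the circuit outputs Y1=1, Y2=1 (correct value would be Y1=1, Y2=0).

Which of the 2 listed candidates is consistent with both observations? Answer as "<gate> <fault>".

n6 inverted output

Evaluate each candidate on input a=0, b=0, c=1, d=0, e=0:
  n6 stuck-at-0: n0=0, n1=1, n2=0, n3=0, n4=1, n5=1, n6=0 [stuck-at-0], n7=0 → Y1=1, Y2=0 — eliminated
  n6 inverted output: n0=0, n1=1, n2=0, n3=0, n4=1, n5=1, n6=1 [inverted output], n7=1 → Y1=1, Y2=1 — matches
Only n6 inverted output reproduces the observed Y1=1, Y2=1.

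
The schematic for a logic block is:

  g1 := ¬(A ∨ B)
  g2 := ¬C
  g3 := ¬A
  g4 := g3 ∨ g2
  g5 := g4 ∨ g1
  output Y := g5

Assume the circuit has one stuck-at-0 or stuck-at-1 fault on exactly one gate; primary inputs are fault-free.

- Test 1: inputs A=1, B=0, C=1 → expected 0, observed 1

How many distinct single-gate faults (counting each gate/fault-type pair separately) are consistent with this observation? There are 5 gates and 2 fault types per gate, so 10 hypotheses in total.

5

Fault-free: g1=0, g2=0, g3=0, g4=0, g5=0 → 0. Observed 1.
  g1 stuck-at-0: output 0 ✗
  g1 stuck-at-1: output 1 ✓
  g2 stuck-at-0: output 0 ✗
  g2 stuck-at-1: output 1 ✓
  g3 stuck-at-0: output 0 ✗
  g3 stuck-at-1: output 1 ✓
  g4 stuck-at-0: output 0 ✗
  g4 stuck-at-1: output 1 ✓
  g5 stuck-at-0: output 0 ✗
  g5 stuck-at-1: output 1 ✓
Consistent faults: {g1 stuck-at-1, g2 stuck-at-1, g3 stuck-at-1, g4 stuck-at-1, g5 stuck-at-1} — 5 in all.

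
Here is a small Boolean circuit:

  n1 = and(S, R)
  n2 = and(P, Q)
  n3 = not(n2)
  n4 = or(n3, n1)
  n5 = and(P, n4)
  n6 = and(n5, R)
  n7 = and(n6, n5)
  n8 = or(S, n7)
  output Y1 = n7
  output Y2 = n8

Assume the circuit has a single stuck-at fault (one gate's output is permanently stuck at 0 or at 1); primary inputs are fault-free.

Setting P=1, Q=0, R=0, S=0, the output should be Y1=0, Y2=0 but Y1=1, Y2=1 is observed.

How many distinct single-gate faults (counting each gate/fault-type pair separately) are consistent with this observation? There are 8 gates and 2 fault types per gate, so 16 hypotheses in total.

Fault-free: n1=0, n2=0, n3=1, n4=1, n5=1, n6=0, n7=0, n8=0 → Y1=0, Y2=0. Observed Y1=1, Y2=1.
  n1: none of the 2 fault types match ✗
  n2: none of the 2 fault types match ✗
  n3: none of the 2 fault types match ✗
  n4: none of the 2 fault types match ✗
  n5: none of the 2 fault types match ✗
  n6: stuck-at-1 ✓; others ✗
  n7: stuck-at-1 ✓; others ✗
  n8: none of the 2 fault types match ✗
Consistent faults: {n6 stuck-at-1, n7 stuck-at-1} — 2 in all.

2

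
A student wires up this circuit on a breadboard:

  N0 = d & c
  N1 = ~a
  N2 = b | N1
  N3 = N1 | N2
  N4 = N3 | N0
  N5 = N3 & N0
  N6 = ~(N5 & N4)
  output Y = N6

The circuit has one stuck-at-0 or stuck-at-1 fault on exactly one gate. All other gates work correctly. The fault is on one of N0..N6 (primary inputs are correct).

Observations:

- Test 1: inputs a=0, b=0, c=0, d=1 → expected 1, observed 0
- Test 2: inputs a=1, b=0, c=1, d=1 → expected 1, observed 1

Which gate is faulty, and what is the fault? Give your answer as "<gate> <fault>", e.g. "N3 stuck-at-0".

N0 stuck-at-1

Fault-free values for test 1 (a=0, b=0, c=0, d=1): N0=0, N1=1, N2=1, N3=1, N4=1, N5=0, N6=1, giving Y=1. Observed 0.
Test 1: faults giving observed 0 are {N0 stuck-at-1, N5 stuck-at-1, N6 stuck-at-0}.
Test 2 (a=1, b=0, c=1, d=1): fault-free N0=1, N1=0, N2=0, N3=0, N4=1, N5=0, N6=1 → 1; observed 1. Eliminates N5 stuck-at-1, N6 stuck-at-0.
Only N0 stuck-at-1 is consistent with every test.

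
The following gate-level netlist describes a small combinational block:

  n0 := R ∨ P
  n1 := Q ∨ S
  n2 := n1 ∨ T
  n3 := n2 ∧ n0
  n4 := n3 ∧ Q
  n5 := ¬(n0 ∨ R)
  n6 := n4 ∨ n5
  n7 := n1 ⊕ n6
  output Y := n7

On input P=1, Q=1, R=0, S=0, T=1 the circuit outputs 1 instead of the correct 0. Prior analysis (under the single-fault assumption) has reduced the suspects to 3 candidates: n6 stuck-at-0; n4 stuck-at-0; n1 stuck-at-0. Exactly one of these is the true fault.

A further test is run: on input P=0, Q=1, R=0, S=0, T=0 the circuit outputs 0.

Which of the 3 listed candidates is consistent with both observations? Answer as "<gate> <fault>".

Evaluate each candidate on input P=0, Q=1, R=0, S=0, T=0:
  n6 stuck-at-0: n0=0, n1=1, n2=1, n3=0, n4=0, n5=1, n6=0 [stuck-at-0], n7=1 → 1 — eliminated
  n4 stuck-at-0: n0=0, n1=1, n2=1, n3=0, n4=0 [stuck-at-0], n5=1, n6=1, n7=0 → 0 — matches
  n1 stuck-at-0: n0=0, n1=0 [stuck-at-0], n2=0, n3=0, n4=0, n5=1, n6=1, n7=1 → 1 — eliminated
Only n4 stuck-at-0 reproduces the observed 0.

n4 stuck-at-0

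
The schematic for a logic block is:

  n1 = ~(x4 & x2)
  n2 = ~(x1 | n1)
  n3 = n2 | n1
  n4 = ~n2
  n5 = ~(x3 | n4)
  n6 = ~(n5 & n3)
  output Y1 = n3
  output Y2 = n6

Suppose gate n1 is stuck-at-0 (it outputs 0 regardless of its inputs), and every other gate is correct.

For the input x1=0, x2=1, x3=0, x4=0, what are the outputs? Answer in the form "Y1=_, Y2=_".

Y1=1, Y2=0

Propagate with n1 forced: n1=0 [stuck-at-0], n2=1, n3=1, n4=0, n5=1, n6=0.
So the outputs are Y1=1, Y2=0. (Without the fault they would be Y1=1, Y2=1.)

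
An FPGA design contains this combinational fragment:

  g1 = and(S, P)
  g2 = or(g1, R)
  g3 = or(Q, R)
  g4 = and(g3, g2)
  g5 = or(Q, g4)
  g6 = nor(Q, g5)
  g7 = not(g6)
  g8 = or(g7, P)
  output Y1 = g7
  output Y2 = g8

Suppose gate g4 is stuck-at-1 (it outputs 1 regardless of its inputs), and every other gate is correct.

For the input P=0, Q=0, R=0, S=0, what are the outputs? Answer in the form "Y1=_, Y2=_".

Propagate with g4 forced: g1=0, g2=0, g3=0, g4=1 [stuck-at-1], g5=1, g6=0, g7=1, g8=1.
So the outputs are Y1=1, Y2=1. (Without the fault they would be Y1=0, Y2=0.)

Y1=1, Y2=1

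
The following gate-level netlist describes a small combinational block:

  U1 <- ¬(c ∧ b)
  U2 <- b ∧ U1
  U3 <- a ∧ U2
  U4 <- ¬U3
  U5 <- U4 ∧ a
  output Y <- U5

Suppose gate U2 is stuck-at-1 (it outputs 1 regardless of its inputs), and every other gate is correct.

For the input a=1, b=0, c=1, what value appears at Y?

Propagate with U2 forced: U1=1, U2=1 [stuck-at-1], U3=1, U4=0, U5=0.
So Y = 0. (Without the fault it would be 1.)

0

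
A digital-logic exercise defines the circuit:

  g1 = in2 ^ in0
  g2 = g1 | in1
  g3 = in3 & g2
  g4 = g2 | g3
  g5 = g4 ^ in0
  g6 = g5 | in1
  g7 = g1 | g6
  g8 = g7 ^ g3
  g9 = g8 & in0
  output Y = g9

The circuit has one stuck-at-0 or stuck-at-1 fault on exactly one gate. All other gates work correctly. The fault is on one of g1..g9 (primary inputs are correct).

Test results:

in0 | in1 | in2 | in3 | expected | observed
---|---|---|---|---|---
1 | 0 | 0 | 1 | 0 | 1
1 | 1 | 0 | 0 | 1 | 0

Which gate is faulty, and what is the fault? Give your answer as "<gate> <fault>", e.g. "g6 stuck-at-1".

Fault-free values for test 1 (in0=1, in1=0, in2=0, in3=1): g1=1, g2=1, g3=1, g4=1, g5=0, g6=0, g7=1, g8=0, g9=0, giving Y=0. Observed 1.
Test 1: faults giving observed 1 are {g1 stuck-at-0, g2 stuck-at-0, g3 stuck-at-0, g7 stuck-at-0, g8 stuck-at-1, g9 stuck-at-1}.
Test 2 (in0=1, in1=1, in2=0, in3=0): fault-free g1=1, g2=1, g3=0, g4=1, g5=0, g6=1, g7=1, g8=1, g9=1 → 1; observed 0. Eliminates g1 stuck-at-0, g2 stuck-at-0, g3 stuck-at-0, g8 stuck-at-1, g9 stuck-at-1.
Only g7 stuck-at-0 is consistent with every test.

g7 stuck-at-0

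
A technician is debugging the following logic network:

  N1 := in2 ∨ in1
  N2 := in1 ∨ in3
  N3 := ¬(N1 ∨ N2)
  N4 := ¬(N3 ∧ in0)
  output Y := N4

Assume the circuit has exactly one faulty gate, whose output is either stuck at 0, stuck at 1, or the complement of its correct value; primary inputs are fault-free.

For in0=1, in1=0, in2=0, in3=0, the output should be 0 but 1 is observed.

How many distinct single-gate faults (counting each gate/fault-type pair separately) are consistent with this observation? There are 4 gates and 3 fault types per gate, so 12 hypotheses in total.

8

Fault-free: N1=0, N2=0, N3=1, N4=0 → 0. Observed 1.
  N1 stuck-at-0: output 0 ✗
  N1 stuck-at-1: output 1 ✓
  N1 inverted output: output 1 ✓
  N2 stuck-at-0: output 0 ✗
  N2 stuck-at-1: output 1 ✓
  N2 inverted output: output 1 ✓
  N3 stuck-at-0: output 1 ✓
  N3 stuck-at-1: output 0 ✗
  N3 inverted output: output 1 ✓
  N4 stuck-at-0: output 0 ✗
  N4 stuck-at-1: output 1 ✓
  N4 inverted output: output 1 ✓
Consistent faults: {N1 stuck-at-1, N1 inverted output, N2 stuck-at-1, N2 inverted output, N3 stuck-at-0, N3 inverted output, N4 stuck-at-1, N4 inverted output} — 8 in all.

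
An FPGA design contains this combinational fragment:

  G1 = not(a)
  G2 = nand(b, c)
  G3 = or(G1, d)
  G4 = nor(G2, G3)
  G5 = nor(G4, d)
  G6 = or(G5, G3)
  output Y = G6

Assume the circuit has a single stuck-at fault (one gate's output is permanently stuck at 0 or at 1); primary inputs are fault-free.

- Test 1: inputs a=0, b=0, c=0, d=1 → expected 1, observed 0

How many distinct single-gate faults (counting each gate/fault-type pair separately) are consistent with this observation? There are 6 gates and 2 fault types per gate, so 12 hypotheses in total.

2

Fault-free: G1=1, G2=1, G3=1, G4=0, G5=0, G6=1 → 1. Observed 0.
  G1 stuck-at-0: output 1 ✗
  G1 stuck-at-1: output 1 ✗
  G2 stuck-at-0: output 1 ✗
  G2 stuck-at-1: output 1 ✗
  G3 stuck-at-0: output 0 ✓
  G3 stuck-at-1: output 1 ✗
  G4 stuck-at-0: output 1 ✗
  G4 stuck-at-1: output 1 ✗
  G5 stuck-at-0: output 1 ✗
  G5 stuck-at-1: output 1 ✗
  G6 stuck-at-0: output 0 ✓
  G6 stuck-at-1: output 1 ✗
Consistent faults: {G3 stuck-at-0, G6 stuck-at-0} — 2 in all.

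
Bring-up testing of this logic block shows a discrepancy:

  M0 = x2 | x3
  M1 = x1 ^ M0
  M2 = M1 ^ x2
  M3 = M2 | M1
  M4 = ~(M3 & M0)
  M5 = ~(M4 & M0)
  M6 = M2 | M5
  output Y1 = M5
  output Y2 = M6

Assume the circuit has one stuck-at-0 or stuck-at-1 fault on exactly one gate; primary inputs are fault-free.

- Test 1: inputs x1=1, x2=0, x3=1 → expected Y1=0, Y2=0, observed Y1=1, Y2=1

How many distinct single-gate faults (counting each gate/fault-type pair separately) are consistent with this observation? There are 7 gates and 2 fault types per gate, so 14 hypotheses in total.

6

Fault-free: M0=1, M1=0, M2=0, M3=0, M4=1, M5=0, M6=0 → Y1=0, Y2=0. Observed Y1=1, Y2=1.
  M0 stuck-at-0: output Y1=1, Y2=1 ✓
  M0 stuck-at-1: output Y1=0, Y2=0 ✗
  M1 stuck-at-0: output Y1=0, Y2=0 ✗
  M1 stuck-at-1: output Y1=1, Y2=1 ✓
  M2 stuck-at-0: output Y1=0, Y2=0 ✗
  M2 stuck-at-1: output Y1=1, Y2=1 ✓
  M3 stuck-at-0: output Y1=0, Y2=0 ✗
  M3 stuck-at-1: output Y1=1, Y2=1 ✓
  M4 stuck-at-0: output Y1=1, Y2=1 ✓
  M4 stuck-at-1: output Y1=0, Y2=0 ✗
  M5 stuck-at-0: output Y1=0, Y2=0 ✗
  M5 stuck-at-1: output Y1=1, Y2=1 ✓
  M6 stuck-at-0: output Y1=0, Y2=0 ✗
  M6 stuck-at-1: output Y1=0, Y2=1 ✗
Consistent faults: {M0 stuck-at-0, M1 stuck-at-1, M2 stuck-at-1, M3 stuck-at-1, M4 stuck-at-0, M5 stuck-at-1} — 6 in all.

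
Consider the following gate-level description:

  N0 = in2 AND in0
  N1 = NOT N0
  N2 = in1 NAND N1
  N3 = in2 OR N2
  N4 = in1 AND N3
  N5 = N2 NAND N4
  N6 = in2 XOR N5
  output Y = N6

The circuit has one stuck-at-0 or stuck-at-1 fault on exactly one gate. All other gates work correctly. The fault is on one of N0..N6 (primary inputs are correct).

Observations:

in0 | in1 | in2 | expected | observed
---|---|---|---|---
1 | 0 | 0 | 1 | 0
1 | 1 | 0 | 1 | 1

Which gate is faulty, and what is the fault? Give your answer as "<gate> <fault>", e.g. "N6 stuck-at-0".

N4 stuck-at-1

Fault-free values for test 1 (in0=1, in1=0, in2=0): N0=0, N1=1, N2=1, N3=1, N4=0, N5=1, N6=1, giving Y=1. Observed 0.
Test 1: faults giving observed 0 are {N4 stuck-at-1, N5 stuck-at-0, N6 stuck-at-0}.
Test 2 (in0=1, in1=1, in2=0): fault-free N0=0, N1=1, N2=0, N3=0, N4=0, N5=1, N6=1 → 1; observed 1. Eliminates N5 stuck-at-0, N6 stuck-at-0.
Only N4 stuck-at-1 is consistent with every test.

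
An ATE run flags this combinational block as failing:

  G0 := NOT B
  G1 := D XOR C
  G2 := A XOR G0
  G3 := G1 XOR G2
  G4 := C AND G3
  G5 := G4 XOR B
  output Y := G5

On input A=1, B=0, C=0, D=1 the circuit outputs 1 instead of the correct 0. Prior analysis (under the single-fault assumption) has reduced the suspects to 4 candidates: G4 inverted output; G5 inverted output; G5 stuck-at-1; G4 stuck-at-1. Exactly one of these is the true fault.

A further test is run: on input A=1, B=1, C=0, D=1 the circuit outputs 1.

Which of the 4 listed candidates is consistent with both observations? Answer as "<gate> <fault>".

G5 stuck-at-1

Evaluate each candidate on input A=1, B=1, C=0, D=1:
  G4 inverted output: G0=0, G1=1, G2=1, G3=0, G4=1 [inverted output], G5=0 → 0 — eliminated
  G5 inverted output: G0=0, G1=1, G2=1, G3=0, G4=0, G5=0 [inverted output] → 0 — eliminated
  G5 stuck-at-1: G0=0, G1=1, G2=1, G3=0, G4=0, G5=1 [stuck-at-1] → 1 — matches
  G4 stuck-at-1: G0=0, G1=1, G2=1, G3=0, G4=1 [stuck-at-1], G5=0 → 0 — eliminated
Only G5 stuck-at-1 reproduces the observed 1.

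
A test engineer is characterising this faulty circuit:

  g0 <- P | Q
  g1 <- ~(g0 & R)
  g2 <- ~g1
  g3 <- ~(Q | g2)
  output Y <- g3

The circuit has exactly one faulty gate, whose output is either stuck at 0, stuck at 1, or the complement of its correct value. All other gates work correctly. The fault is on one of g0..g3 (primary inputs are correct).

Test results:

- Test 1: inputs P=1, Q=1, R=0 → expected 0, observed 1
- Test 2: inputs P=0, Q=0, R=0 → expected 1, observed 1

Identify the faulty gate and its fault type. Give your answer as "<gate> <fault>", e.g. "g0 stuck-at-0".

g3 stuck-at-1

Fault-free values for test 1 (P=1, Q=1, R=0): g0=1, g1=1, g2=0, g3=0, giving Y=0. Observed 1.
Test 1: faults giving observed 1 are {g3 stuck-at-1, g3 inverted output}.
Test 2 (P=0, Q=0, R=0): fault-free g0=0, g1=1, g2=0, g3=1 → 1; observed 1. Eliminates g3 inverted output.
Only g3 stuck-at-1 is consistent with every test.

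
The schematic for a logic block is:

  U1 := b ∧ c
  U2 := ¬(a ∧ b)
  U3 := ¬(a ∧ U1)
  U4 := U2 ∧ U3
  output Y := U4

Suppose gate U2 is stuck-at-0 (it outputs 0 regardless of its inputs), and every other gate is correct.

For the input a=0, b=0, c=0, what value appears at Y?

Propagate with U2 forced: U1=0, U2=0 [stuck-at-0], U3=1, U4=0.
So Y = 0. (Without the fault it would be 1.)

0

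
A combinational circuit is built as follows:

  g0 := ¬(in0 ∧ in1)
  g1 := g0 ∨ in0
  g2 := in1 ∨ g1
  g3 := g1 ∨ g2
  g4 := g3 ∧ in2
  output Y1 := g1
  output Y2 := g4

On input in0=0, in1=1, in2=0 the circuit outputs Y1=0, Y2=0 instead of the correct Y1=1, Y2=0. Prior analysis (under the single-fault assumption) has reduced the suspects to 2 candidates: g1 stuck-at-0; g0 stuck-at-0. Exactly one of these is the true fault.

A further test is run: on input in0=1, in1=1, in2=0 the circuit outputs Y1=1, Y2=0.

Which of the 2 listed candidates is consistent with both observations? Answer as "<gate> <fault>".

g0 stuck-at-0

Evaluate each candidate on input in0=1, in1=1, in2=0:
  g1 stuck-at-0: g0=0, g1=0 [stuck-at-0], g2=1, g3=1, g4=0 → Y1=0, Y2=0 — eliminated
  g0 stuck-at-0: g0=0 [stuck-at-0], g1=1, g2=1, g3=1, g4=0 → Y1=1, Y2=0 — matches
Only g0 stuck-at-0 reproduces the observed Y1=1, Y2=0.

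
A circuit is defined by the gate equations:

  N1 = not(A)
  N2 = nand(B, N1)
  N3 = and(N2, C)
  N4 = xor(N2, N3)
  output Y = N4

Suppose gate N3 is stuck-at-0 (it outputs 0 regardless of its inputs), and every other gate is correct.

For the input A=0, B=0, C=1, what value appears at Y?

1

Propagate with N3 forced: N1=1, N2=1, N3=0 [stuck-at-0], N4=1.
So Y = 1. (Without the fault it would be 0.)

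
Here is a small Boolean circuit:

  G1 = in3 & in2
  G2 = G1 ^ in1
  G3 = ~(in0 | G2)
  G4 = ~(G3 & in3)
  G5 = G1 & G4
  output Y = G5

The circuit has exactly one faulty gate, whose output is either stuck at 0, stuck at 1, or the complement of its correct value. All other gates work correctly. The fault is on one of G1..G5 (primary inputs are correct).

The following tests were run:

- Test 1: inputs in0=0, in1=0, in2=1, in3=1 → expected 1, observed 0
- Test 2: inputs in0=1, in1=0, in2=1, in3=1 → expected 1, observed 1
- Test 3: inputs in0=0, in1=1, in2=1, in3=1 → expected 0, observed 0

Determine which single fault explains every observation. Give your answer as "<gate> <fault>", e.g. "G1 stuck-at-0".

Fault-free values for test 1 (in0=0, in1=0, in2=1, in3=1): G1=1, G2=1, G3=0, G4=1, G5=1, giving Y=1. Observed 0.
Test 1: faults giving observed 0 are {G1 stuck-at-0, G1 inverted output, G2 stuck-at-0, G2 inverted output, G3 stuck-at-1, G3 inverted output, G4 stuck-at-0, G4 inverted output, G5 stuck-at-0, G5 inverted output}.
Test 2 (in0=1, in1=0, in2=1, in3=1): fault-free G1=1, G2=1, G3=0, G4=1, G5=1 → 1; observed 1. Eliminates G1 stuck-at-0, G1 inverted output, G3 stuck-at-1, G3 inverted output, G4 stuck-at-0, G4 inverted output, G5 stuck-at-0, G5 inverted output.
Test 3 (in0=0, in1=1, in2=1, in3=1): fault-free G1=1, G2=0, G3=1, G4=0, G5=0 → 0; observed 0. Eliminates G2 inverted output.
Only G2 stuck-at-0 is consistent with every test.

G2 stuck-at-0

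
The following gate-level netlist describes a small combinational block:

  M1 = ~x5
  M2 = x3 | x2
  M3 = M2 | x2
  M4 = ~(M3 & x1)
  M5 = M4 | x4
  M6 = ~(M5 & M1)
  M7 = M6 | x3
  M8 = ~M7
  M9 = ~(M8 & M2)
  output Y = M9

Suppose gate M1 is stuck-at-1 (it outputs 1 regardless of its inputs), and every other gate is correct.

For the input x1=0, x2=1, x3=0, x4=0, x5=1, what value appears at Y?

Propagate with M1 forced: M1=1 [stuck-at-1], M2=1, M3=1, M4=1, M5=1, M6=0, M7=0, M8=1, M9=0.
So Y = 0. (Without the fault it would be 1.)

0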